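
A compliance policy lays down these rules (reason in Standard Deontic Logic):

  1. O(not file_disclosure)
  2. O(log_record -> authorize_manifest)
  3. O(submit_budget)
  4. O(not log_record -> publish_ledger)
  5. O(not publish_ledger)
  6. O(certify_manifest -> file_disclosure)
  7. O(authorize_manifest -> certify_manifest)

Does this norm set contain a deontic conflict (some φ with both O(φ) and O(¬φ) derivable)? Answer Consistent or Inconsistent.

Premise 1 states O(not file_disclosure) outright.
Premise 6, O(certify_manifest -> file_disclosure), contraposes to O(not file_disclosure -> not certify_manifest); with O(not file_disclosure) we get O(not certify_manifest).
The contrapositive of premise 7 (O(authorize_manifest -> certify_manifest)) is O(not certify_manifest -> not authorize_manifest), and O(not certify_manifest) is already established, so O(not authorize_manifest).
Premise 2 is O(log_record -> authorize_manifest); contrapositively O(not authorize_manifest -> not log_record). Since O(not authorize_manifest) holds, K gives O(not log_record).
From O(not log_record) and premise 4, O(not log_record -> publish_ledger), we obtain O(publish_ledger).
Yet premise 5 states O(not publish_ledger).
We now have both O(publish_ledger) and O(not publish_ledger) — publish_ledger is simultaneously obligatory and forbidden, violating the D-axiom.

Inconsistent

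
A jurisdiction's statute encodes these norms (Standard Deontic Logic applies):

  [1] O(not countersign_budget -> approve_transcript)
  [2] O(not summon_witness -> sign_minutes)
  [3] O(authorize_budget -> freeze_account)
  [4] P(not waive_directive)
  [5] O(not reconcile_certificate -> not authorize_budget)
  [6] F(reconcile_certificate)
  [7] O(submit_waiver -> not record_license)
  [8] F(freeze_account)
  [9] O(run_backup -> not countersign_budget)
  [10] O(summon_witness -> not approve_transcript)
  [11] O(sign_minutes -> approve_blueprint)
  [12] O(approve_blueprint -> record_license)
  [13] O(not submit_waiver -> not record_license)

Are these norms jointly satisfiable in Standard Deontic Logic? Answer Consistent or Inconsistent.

Premise 3 is O(authorize_budget -> freeze_account), but O(authorize_budget) is not derivable from the premises, so it does not yield O(freeze_account).
So O(freeze_account) is not derivable, and the apparent clash with O(not freeze_account) does not arise.
A world satisfying every obligation exists (e.g. approve_blueprint=false, approve_transcript=false, authorize_budget=false, countersign_budget=true, freeze_account=false, reconcile_certificate=false, record_license=false, run_backup=false, sign_minutes=false, submit_waiver=false, summon_witness=true, waive_directive=false); no atom is both obligatory and forbidden, so the set is consistent.

Consistent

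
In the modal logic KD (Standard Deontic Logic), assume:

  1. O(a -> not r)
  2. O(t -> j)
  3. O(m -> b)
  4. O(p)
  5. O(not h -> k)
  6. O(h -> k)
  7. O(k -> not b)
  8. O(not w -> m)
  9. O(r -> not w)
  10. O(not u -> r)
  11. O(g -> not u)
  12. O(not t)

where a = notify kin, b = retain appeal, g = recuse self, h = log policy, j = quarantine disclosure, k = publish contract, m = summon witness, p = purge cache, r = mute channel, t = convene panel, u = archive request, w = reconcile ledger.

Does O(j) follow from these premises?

No

Premise 2 is O(t -> j), but O(t) is not derivable from the premises, so it does not yield O(j).
No other premise forces O(j). An ideal world satisfying every premise can still have j false, so O(j) is not derivable.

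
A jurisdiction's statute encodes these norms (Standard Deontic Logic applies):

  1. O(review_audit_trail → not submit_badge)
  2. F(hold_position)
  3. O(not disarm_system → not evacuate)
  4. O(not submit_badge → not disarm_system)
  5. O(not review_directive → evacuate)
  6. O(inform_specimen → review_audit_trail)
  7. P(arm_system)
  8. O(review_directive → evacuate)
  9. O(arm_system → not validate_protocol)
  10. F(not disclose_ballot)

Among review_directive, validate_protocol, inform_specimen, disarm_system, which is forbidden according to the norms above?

inform_specimen

Premises 8 and 5 cover both cases: O(review_directive → evacuate) and O(not review_directive → evacuate). Since review_directive ∨ not review_directive is a tautology, O(evacuate) follows.
The contrapositive of premise 3 (O(not disarm_system → not evacuate)) is O(evacuate → disarm_system), and O(evacuate) is already established, so O(disarm_system).
Premise 4, O(not submit_badge → not disarm_system), contraposes to O(disarm_system → submit_badge); with O(disarm_system) we get O(submit_badge).
Premise 1, O(review_audit_trail → not submit_badge), contraposes to O(submit_badge → not review_audit_trail); with O(submit_badge) we get O(not review_audit_trail).
Premise 6, O(inform_specimen → review_audit_trail), contraposes to O(not review_audit_trail → not inform_specimen); with O(not review_audit_trail) we get O(not inform_specimen).
So O(not inform_specimen) holds, i.e. inform_specimen is forbidden. None of the other listed options is forbidden under the premises.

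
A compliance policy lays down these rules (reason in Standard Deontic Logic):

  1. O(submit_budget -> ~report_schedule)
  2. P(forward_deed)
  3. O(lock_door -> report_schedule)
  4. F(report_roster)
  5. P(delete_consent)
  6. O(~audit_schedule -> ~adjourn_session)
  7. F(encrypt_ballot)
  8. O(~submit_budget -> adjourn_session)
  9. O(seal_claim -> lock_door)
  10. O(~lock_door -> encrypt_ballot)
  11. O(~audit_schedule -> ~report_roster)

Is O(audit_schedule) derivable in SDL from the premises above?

Premise 7 is F(encrypt_ballot), i.e. O(~encrypt_ballot).
The contrapositive of premise 10 (O(~lock_door -> encrypt_ballot)) is O(~encrypt_ballot -> lock_door), and O(~encrypt_ballot) is already established, so O(lock_door).
Applying K to premise 3 (O(lock_door -> report_schedule)) and O(lock_door) yields O(report_schedule).
Premise 1 is O(submit_budget -> ~report_schedule); contrapositively O(report_schedule -> ~submit_budget). Since O(report_schedule) holds, K gives O(~submit_budget).
With premise 8, O(~submit_budget -> adjourn_session), the K-axiom yields O(adjourn_session).
The contrapositive of premise 6 (O(~audit_schedule -> ~adjourn_session)) is O(adjourn_session -> audit_schedule), and O(adjourn_session) is already established, so O(audit_schedule).
Premises 2, 4, 5, 9, 11 do not contribute to this derivation.
So O(audit_schedule) follows.

Yes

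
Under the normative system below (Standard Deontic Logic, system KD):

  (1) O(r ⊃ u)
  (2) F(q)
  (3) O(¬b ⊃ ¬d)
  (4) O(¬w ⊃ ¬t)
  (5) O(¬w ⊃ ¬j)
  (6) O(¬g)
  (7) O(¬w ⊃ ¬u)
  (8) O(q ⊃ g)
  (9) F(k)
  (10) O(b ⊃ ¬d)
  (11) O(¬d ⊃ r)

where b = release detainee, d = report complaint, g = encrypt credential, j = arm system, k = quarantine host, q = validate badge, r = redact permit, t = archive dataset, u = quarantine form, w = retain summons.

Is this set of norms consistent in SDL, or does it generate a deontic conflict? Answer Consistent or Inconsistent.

Consistent

Premise 8 is O(q ⊃ g), but O(q) is not derivable from the premises, so it does not yield O(g).
So O(g) is not derivable, and the apparent clash with O(¬g) does not arise.
A world satisfying every obligation exists (e.g. b=false, d=false, g=false, j=false, k=false, q=false, r=true, t=false, u=true, w=true); no atom is both obligatory and forbidden, so the set is consistent.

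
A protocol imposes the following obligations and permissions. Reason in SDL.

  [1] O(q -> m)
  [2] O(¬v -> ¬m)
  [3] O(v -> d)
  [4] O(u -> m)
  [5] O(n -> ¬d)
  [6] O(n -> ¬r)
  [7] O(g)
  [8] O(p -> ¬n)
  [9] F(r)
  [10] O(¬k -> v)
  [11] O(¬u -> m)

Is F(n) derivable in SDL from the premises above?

Yes

Premises 11 and 4 are O(¬u -> m) and O(u -> m); every ideal world satisfies ¬u or u, so in either case m holds — hence O(m).
The contrapositive of premise 2 (O(¬v -> ¬m)) is O(m -> v), and O(m) is already established, so O(v).
With premise 3, O(v -> d), the K-axiom yields O(d).
Premise 5 is O(n -> ¬d); contrapositively O(d -> ¬n). Since O(d) holds, K gives O(¬n).
Premises 1, 6, 7, 8, 9, 10 do not contribute to this derivation.
So O(¬n) holds, i.e. F(n). The claim follows.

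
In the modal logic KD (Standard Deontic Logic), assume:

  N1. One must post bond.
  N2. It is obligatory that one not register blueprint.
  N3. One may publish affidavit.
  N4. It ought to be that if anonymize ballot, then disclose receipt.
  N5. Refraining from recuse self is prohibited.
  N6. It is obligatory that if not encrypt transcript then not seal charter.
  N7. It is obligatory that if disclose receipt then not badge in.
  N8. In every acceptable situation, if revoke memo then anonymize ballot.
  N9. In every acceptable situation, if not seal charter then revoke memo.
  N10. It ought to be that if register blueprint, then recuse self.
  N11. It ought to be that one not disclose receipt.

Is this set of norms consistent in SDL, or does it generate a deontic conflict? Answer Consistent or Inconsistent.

Premise 10 is O(register_blueprint → recuse_self); even if O(recuse_self) held, inferring O(register_blueprint) would be affirming the consequent — invalid.
So O(register_blueprint) is not derivable, and the apparent clash with O(¬register_blueprint) does not arise.
A world satisfying every obligation exists (e.g. anonymize_ballot=false, badge_in=false, disclose_receipt=false, encrypt_transcript=true, post_bond=true, publish_affidavit=false, recuse_self=true, register_blueprint=false, revoke_memo=false, seal_charter=true); no atom is both obligatory and forbidden, so the set is consistent.

Consistent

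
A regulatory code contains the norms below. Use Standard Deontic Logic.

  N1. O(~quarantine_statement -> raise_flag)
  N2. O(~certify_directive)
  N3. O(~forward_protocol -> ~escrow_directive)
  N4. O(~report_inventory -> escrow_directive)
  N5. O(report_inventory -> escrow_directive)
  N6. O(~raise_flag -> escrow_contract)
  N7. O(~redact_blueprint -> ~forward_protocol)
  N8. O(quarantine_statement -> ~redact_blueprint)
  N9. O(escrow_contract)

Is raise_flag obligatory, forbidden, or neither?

Premises 4 and 5 are O(~report_inventory -> escrow_directive) and O(report_inventory -> escrow_directive); every ideal world satisfies ~report_inventory or report_inventory, so in either case escrow_directive holds — hence O(escrow_directive).
Premise 3 is O(~forward_protocol -> ~escrow_directive); contrapositively O(escrow_directive -> forward_protocol). Since O(escrow_directive) holds, K gives O(forward_protocol).
The contrapositive of premise 7 (O(~redact_blueprint -> ~forward_protocol)) is O(forward_protocol -> redact_blueprint), and O(forward_protocol) is already established, so O(redact_blueprint).
The contrapositive of premise 8 (O(quarantine_statement -> ~redact_blueprint)) is O(redact_blueprint -> ~quarantine_statement), and O(redact_blueprint) is already established, so O(~quarantine_statement).
From O(~quarantine_statement) and premise 1, O(~quarantine_statement -> raise_flag), we obtain O(raise_flag).
Premises 2, 6, 9 do not contribute to this derivation.
Hence raise_flag is obligatory.

Obligatory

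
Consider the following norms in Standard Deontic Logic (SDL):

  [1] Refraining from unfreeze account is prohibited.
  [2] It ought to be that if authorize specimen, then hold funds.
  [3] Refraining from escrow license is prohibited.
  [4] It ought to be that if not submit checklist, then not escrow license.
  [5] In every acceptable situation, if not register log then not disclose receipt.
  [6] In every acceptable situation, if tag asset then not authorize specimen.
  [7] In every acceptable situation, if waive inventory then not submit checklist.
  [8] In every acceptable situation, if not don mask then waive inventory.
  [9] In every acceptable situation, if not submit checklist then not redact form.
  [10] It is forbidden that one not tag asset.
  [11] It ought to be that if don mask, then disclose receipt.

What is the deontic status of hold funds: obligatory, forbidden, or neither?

Neither

Premise 2 is O(authorize_specimen → hold_funds), but O(authorize_specimen) is not derivable from the premises, so it does not yield O(hold_funds).
No premise or chain of K-axiom applications forces O(hold_funds), and none forces O(¬hold_funds). So hold_funds is neither obligatory nor forbidden under these norms.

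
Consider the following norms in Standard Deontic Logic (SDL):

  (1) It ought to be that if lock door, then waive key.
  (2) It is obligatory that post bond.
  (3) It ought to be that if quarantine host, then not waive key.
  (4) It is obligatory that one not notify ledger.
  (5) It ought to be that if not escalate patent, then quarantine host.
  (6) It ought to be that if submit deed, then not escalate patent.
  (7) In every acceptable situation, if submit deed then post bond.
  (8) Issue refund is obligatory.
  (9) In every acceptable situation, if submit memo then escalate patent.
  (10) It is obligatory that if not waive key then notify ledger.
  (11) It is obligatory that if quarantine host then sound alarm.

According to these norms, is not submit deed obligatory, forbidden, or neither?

Obligatory

From premise 4 we have O(¬notify_ledger).
The contrapositive of premise 10 (O(¬waive_key → notify_ledger)) is O(¬notify_ledger → waive_key), and O(¬notify_ledger) is already established, so O(waive_key).
Premise 3 is O(quarantine_host → ¬waive_key); contrapositively O(waive_key → ¬quarantine_host). Since O(waive_key) holds, K gives O(¬quarantine_host).
The contrapositive of premise 5 (O(¬escalate_patent → quarantine_host)) is O(¬quarantine_host → escalate_patent), and O(¬quarantine_host) is already established, so O(escalate_patent).
Premise 6 is O(submit_deed → ¬escalate_patent); contrapositively O(escalate_patent → ¬submit_deed). Since O(escalate_patent) holds, K gives O(¬submit_deed).
Premises 1, 2, 7, 8, 9, 11 do not contribute to this derivation.
Hence ¬submit_deed is obligatory.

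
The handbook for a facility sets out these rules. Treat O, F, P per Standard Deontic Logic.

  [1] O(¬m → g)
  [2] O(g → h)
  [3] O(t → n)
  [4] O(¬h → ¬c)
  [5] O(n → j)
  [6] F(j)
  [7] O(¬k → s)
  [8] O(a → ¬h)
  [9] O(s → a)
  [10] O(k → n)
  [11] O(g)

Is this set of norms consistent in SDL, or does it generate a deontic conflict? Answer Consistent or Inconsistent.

Inconsistent

Premise 11 gives O(g).
Premise 2 is O(g → h); since O(g), deontic closure gives O(h).
Premise 8, O(a → ¬h), contraposes to O(h → ¬a); with O(h) we get O(¬a).
Premise 9 is O(s → a); contrapositively O(¬a → ¬s). Since O(¬a) holds, K gives O(¬s).
Premise 7, O(¬k → s), contraposes to O(¬s → k); with O(¬s) we get O(k).
Applying K to premise 10 (O(k → n)) and O(k) yields O(n).
With premise 5, O(n → j), the K-axiom yields O(j).
Yet premise 6 is F(j), i.e. O(¬j).
We now have both O(j) and O(¬j) — j is simultaneously obligatory and forbidden, violating the D-axiom.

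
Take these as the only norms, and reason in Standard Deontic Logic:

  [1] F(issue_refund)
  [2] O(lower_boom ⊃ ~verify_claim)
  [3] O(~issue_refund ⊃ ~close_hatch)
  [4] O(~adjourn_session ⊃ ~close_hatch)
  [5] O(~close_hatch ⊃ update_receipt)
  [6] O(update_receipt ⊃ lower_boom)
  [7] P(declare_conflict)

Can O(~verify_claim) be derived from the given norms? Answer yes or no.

Premise 1 is F(issue_refund), i.e. O(~issue_refund).
Applying K to premise 3 (O(~issue_refund ⊃ ~close_hatch)) and O(~issue_refund) yields O(~close_hatch).
Applying K to premise 5 (O(~close_hatch ⊃ update_receipt)) and O(~close_hatch) yields O(update_receipt).
Applying K to premise 6 (O(update_receipt ⊃ lower_boom)) and O(update_receipt) yields O(lower_boom).
With premise 2, O(lower_boom ⊃ ~verify_claim), the K-axiom yields O(~verify_claim).
Premises 4, 7 do not contribute to this derivation.
So O(~verify_claim) follows.

Yes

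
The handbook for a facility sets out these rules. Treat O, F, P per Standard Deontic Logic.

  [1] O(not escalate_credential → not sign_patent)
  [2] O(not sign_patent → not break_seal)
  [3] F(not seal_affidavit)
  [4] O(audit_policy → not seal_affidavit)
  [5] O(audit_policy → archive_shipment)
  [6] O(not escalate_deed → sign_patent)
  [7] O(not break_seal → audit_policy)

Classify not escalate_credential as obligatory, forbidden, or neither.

Forbidden

Premise 3 is F(not seal_affidavit), i.e. O(seal_affidavit).
Premise 4 is O(audit_policy → not seal_affidavit); contrapositively O(seal_affidavit → not audit_policy). Since O(seal_affidavit) holds, K gives O(not audit_policy).
The contrapositive of premise 7 (O(not break_seal → audit_policy)) is O(not audit_policy → break_seal), and O(not audit_policy) is already established, so O(break_seal).
The contrapositive of premise 2 (O(not sign_patent → not break_seal)) is O(break_seal → sign_patent), and O(break_seal) is already established, so O(sign_patent).
Premise 1 is O(not escalate_credential → not sign_patent); contrapositively O(sign_patent → escalate_credential). Since O(sign_patent) holds, K gives O(escalate_credential).
Premises 5, 6 do not contribute to this derivation.
Thus O(escalate_credential), which is F(not escalate_credential): not escalate_credential is forbidden.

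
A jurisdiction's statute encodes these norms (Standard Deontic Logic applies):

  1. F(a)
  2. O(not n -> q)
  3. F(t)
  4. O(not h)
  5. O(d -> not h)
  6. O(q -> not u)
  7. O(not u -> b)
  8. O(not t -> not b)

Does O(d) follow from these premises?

No

Premise 5 is O(d -> not h); even if O(not h) held, inferring O(d) would be affirming the consequent — invalid.
No other premise forces O(d). An ideal world satisfying every premise can still have d false, so O(d) is not derivable.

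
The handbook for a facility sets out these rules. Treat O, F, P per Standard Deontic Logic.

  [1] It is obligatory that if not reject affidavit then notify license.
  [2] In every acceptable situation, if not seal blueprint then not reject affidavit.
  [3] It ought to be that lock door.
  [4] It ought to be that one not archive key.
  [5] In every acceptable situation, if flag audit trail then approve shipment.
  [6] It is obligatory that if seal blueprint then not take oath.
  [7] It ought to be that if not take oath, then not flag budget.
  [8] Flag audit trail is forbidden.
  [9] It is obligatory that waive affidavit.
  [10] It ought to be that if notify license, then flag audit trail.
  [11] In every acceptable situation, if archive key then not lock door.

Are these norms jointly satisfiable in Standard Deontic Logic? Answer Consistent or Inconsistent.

Premise 11 is O(archive_key → ¬lock_door), but O(archive_key) is not derivable from the premises, so it does not yield O(¬lock_door).
So O(¬lock_door) is not derivable, and the apparent clash with O(lock_door) does not arise.
A world satisfying every obligation exists (e.g. approve_shipment=false, archive_key=false, flag_audit_trail=false, flag_budget=false, lock_door=true, notify_license=false, reject_affidavit=true, seal_blueprint=true, take_oath=false, waive_affidavit=true); no atom is both obligatory and forbidden, so the set is consistent.

Consistent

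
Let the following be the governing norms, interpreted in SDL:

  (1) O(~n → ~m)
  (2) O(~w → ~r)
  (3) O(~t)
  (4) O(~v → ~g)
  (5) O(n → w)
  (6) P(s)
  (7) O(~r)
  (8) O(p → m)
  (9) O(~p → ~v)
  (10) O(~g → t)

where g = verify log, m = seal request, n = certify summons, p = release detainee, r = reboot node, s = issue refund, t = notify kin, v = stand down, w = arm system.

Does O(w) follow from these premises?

Premise 3 gives O(~t).
The contrapositive of premise 10 (O(~g → t)) is O(~t → g), and O(~t) is already established, so O(g).
Premise 4 is O(~v → ~g); contrapositively O(g → v). Since O(g) holds, K gives O(v).
Premise 9, O(~p → ~v), contraposes to O(v → p); with O(v) we get O(p).
Applying K to premise 8 (O(p → m)) and O(p) yields O(m).
The contrapositive of premise 1 (O(~n → ~m)) is O(m → n), and O(m) is already established, so O(n).
With premise 5, O(n → w), the K-axiom yields O(w).
Premises 2, 6, 7 do not contribute to this derivation.
So O(w) follows.

Yes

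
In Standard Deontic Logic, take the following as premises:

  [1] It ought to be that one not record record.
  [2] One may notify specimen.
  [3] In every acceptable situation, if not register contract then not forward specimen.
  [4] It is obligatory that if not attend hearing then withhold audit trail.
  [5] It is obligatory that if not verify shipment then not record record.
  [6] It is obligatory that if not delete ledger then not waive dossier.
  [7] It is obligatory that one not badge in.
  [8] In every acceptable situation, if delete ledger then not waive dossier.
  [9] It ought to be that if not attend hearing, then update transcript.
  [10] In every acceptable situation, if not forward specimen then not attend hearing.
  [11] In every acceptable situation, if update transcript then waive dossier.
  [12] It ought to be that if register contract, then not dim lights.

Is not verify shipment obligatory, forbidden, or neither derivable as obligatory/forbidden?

Neither

Premise 5 is O(¬verify_shipment → ¬record_record); even if O(¬record_record) held, inferring O(¬verify_shipment) would be affirming the consequent — invalid.
No premise or chain of K-axiom applications forces O(¬verify_shipment), and none forces O(verify_shipment). So ¬verify_shipment is neither obligatory nor forbidden under these norms.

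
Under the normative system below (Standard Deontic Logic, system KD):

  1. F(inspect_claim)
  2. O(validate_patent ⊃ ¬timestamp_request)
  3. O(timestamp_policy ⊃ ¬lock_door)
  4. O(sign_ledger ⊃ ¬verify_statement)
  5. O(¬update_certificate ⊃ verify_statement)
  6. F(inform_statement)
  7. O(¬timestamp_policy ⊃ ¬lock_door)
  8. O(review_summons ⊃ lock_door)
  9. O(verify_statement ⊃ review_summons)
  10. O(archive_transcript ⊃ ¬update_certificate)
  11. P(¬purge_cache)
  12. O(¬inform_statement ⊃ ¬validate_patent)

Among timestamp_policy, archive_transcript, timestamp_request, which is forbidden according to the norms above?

Premises 7 and 3 cover both cases: O(¬timestamp_policy ⊃ ¬lock_door) and O(timestamp_policy ⊃ ¬lock_door). Since ¬timestamp_policy ∨ timestamp_policy is a tautology, O(¬lock_door) follows.
Premise 8, O(review_summons ⊃ lock_door), contraposes to O(¬lock_door ⊃ ¬review_summons); with O(¬lock_door) we get O(¬review_summons).
The contrapositive of premise 9 (O(verify_statement ⊃ review_summons)) is O(¬review_summons ⊃ ¬verify_statement), and O(¬review_summons) is already established, so O(¬verify_statement).
Premise 5 is O(¬update_certificate ⊃ verify_statement); contrapositively O(¬verify_statement ⊃ update_certificate). Since O(¬verify_statement) holds, K gives O(update_certificate).
Premise 10 is O(archive_transcript ⊃ ¬update_certificate); contrapositively O(update_certificate ⊃ ¬archive_transcript). Since O(update_certificate) holds, K gives O(¬archive_transcript).
So O(¬archive_transcript) holds, i.e. archive_transcript is forbidden. None of the other listed options is forbidden under the premises.

archive_transcript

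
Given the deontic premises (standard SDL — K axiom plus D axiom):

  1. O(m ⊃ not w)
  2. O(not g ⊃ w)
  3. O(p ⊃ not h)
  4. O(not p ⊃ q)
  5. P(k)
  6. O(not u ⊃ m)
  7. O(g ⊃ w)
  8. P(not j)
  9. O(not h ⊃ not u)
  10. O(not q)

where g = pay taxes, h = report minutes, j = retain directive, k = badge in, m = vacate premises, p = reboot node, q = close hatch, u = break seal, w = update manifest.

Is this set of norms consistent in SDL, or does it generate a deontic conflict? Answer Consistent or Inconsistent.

Premises 2 and 7 are O(not g ⊃ w) and O(g ⊃ w); every ideal world satisfies not g or g, so in either case w holds — hence O(w).
Premise 1, O(m ⊃ not w), contraposes to O(w ⊃ not m); with O(w) we get O(not m).
Premise 6 is O(not u ⊃ m); contrapositively O(not m ⊃ u). Since O(not m) holds, K gives O(u).
Premise 9 is O(not h ⊃ not u); contrapositively O(u ⊃ h). Since O(u) holds, K gives O(h).
Premise 3, O(p ⊃ not h), contraposes to O(h ⊃ not p); with O(h) we get O(not p).
Applying K to premise 4 (O(not p ⊃ q)) and O(not p) yields O(q).
But premise 10 directly asserts O(not q).
We now have both O(q) and O(not q) — q is simultaneously obligatory and forbidden, violating the D-axiom.

Inconsistent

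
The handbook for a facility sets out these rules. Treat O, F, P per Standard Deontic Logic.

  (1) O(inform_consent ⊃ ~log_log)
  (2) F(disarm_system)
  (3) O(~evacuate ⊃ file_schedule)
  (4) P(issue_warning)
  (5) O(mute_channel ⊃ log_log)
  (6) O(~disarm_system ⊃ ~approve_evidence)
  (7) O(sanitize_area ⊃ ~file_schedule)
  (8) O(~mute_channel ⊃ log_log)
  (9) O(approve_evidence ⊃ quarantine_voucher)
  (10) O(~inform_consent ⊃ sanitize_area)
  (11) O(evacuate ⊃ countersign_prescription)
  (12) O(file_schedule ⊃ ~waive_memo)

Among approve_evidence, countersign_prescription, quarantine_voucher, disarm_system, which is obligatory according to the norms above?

Premises 8 and 5 are O(~mute_channel ⊃ log_log) and O(mute_channel ⊃ log_log); every ideal world satisfies ~mute_channel or mute_channel, so in either case log_log holds — hence O(log_log).
The contrapositive of premise 1 (O(inform_consent ⊃ ~log_log)) is O(log_log ⊃ ~inform_consent), and O(log_log) is already established, so O(~inform_consent).
Applying K to premise 10 (O(~inform_consent ⊃ sanitize_area)) and O(~inform_consent) yields O(sanitize_area).
From O(sanitize_area) and premise 7, O(sanitize_area ⊃ ~file_schedule), we obtain O(~file_schedule).
Premise 3, O(~evacuate ⊃ file_schedule), contraposes to O(~file_schedule ⊃ evacuate); with O(~file_schedule) we get O(evacuate).
Applying K to premise 11 (O(evacuate ⊃ countersign_prescription)) and O(evacuate) yields O(countersign_prescription).
So O(countersign_prescription) holds — countersign_prescription is obligatory. None of the other listed options is made obligatory by any chain of premises.

countersign_prescription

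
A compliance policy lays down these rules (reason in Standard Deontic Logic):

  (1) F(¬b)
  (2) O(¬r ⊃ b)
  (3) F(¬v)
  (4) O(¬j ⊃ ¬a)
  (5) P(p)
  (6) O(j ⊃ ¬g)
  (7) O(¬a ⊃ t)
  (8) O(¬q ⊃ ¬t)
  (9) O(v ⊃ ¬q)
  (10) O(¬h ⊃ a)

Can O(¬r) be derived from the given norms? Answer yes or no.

No

Premise 2 is O(¬r ⊃ b); even if O(b) held, inferring O(¬r) would be affirming the consequent — invalid.
No other premise forces O(¬r). An ideal world satisfying every premise can still have ¬r false, so O(¬r) is not derivable.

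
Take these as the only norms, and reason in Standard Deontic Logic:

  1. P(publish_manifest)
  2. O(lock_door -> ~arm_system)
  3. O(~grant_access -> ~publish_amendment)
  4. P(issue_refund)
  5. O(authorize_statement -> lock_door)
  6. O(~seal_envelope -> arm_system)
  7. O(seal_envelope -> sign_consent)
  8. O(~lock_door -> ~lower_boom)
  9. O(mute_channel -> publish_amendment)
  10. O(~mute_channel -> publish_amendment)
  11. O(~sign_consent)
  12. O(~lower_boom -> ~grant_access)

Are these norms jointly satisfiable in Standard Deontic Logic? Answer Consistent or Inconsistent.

Premises 9 and 10 cover both cases: O(mute_channel -> publish_amendment) and O(~mute_channel -> publish_amendment). Since mute_channel ∨ ~mute_channel is a tautology, O(publish_amendment) follows.
The contrapositive of premise 3 (O(~grant_access -> ~publish_amendment)) is O(publish_amendment -> grant_access), and O(publish_amendment) is already established, so O(grant_access).
Premise 12 is O(~lower_boom -> ~grant_access); contrapositively O(grant_access -> lower_boom). Since O(grant_access) holds, K gives O(lower_boom).
Premise 8, O(~lock_door -> ~lower_boom), contraposes to O(lower_boom -> lock_door); with O(lower_boom) we get O(lock_door).
Premise 2 is O(lock_door -> ~arm_system); since O(lock_door), deontic closure gives O(~arm_system).
Premise 6 is O(~seal_envelope -> arm_system); contrapositively O(~arm_system -> seal_envelope). Since O(~arm_system) holds, K gives O(seal_envelope).
Applying K to premise 7 (O(seal_envelope -> sign_consent)) and O(seal_envelope) yields O(sign_consent).
Yet premise 11 states O(~sign_consent).
We now have both O(sign_consent) and O(~sign_consent) — sign_consent is simultaneously obligatory and forbidden, violating the D-axiom.

Inconsistent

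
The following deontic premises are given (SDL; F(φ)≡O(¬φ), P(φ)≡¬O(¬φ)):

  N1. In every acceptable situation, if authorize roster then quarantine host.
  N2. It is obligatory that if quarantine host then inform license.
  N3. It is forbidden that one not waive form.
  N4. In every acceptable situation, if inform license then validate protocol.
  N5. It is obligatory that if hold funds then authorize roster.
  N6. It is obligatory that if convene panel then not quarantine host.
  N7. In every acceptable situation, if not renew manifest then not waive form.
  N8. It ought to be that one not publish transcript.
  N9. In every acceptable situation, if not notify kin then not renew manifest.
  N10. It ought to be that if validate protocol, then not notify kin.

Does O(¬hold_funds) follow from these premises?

Premise 3 is F(¬waive_form), i.e. O(waive_form).
The contrapositive of premise 7 (O(¬renew_manifest → ¬waive_form)) is O(waive_form → renew_manifest), and O(waive_form) is already established, so O(renew_manifest).
Premise 9, O(¬notify_kin → ¬renew_manifest), contraposes to O(renew_manifest → notify_kin); with O(renew_manifest) we get O(notify_kin).
The contrapositive of premise 10 (O(validate_protocol → ¬notify_kin)) is O(notify_kin → ¬validate_protocol), and O(notify_kin) is already established, so O(¬validate_protocol).
The contrapositive of premise 4 (O(inform_license → validate_protocol)) is O(¬validate_protocol → ¬inform_license), and O(¬validate_protocol) is already established, so O(¬inform_license).
Premise 2, O(quarantine_host → inform_license), contraposes to O(¬inform_license → ¬quarantine_host); with O(¬inform_license) we get O(¬quarantine_host).
Premise 1 is O(authorize_roster → quarantine_host); contrapositively O(¬quarantine_host → ¬authorize_roster). Since O(¬quarantine_host) holds, K gives O(¬authorize_roster).
The contrapositive of premise 5 (O(hold_funds → authorize_roster)) is O(¬authorize_roster → ¬hold_funds), and O(¬authorize_roster) is already established, so O(¬hold_funds).
Premises 6, 8 do not contribute to this derivation.
So O(¬hold_funds) follows.

Yes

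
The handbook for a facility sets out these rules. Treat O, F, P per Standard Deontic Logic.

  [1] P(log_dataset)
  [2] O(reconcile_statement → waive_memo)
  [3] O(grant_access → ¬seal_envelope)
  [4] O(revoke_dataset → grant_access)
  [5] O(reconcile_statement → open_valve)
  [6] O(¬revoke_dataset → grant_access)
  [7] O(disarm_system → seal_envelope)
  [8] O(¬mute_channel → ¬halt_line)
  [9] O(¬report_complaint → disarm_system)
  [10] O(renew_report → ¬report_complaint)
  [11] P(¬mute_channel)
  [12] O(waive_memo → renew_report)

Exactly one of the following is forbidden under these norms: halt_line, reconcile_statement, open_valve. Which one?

reconcile_statement

Premises 4 and 6 are O(revoke_dataset → grant_access) and O(¬revoke_dataset → grant_access); every ideal world satisfies revoke_dataset or ¬revoke_dataset, so in either case grant_access holds — hence O(grant_access).
Premise 3 is O(grant_access → ¬seal_envelope); since O(grant_access), deontic closure gives O(¬seal_envelope).
Premise 7 is O(disarm_system → seal_envelope); contrapositively O(¬seal_envelope → ¬disarm_system). Since O(¬seal_envelope) holds, K gives O(¬disarm_system).
Premise 9, O(¬report_complaint → disarm_system), contraposes to O(¬disarm_system → report_complaint); with O(¬disarm_system) we get O(report_complaint).
The contrapositive of premise 10 (O(renew_report → ¬report_complaint)) is O(report_complaint → ¬renew_report), and O(report_complaint) is already established, so O(¬renew_report).
The contrapositive of premise 12 (O(waive_memo → renew_report)) is O(¬renew_report → ¬waive_memo), and O(¬renew_report) is already established, so O(¬waive_memo).
The contrapositive of premise 2 (O(reconcile_statement → waive_memo)) is O(¬waive_memo → ¬reconcile_statement), and O(¬waive_memo) is already established, so O(¬reconcile_statement).
So O(¬reconcile_statement) holds, i.e. reconcile_statement is forbidden. None of the other listed options is forbidden under the premises.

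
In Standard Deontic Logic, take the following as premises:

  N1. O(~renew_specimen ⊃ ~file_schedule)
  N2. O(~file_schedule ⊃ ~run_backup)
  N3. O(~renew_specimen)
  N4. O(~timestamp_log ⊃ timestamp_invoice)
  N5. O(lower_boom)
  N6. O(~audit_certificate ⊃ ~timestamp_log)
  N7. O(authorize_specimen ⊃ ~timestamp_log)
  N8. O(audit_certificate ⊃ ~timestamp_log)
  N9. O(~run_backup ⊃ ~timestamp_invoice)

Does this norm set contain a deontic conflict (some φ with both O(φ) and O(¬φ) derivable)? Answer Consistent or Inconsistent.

Premises 8 and 6 are O(audit_certificate ⊃ ~timestamp_log) and O(~audit_certificate ⊃ ~timestamp_log); every ideal world satisfies audit_certificate or ~audit_certificate, so in either case ~timestamp_log holds — hence O(~timestamp_log).
With premise 4, O(~timestamp_log ⊃ timestamp_invoice), the K-axiom yields O(timestamp_invoice).
The contrapositive of premise 9 (O(~run_backup ⊃ ~timestamp_invoice)) is O(timestamp_invoice ⊃ run_backup), and O(timestamp_invoice) is already established, so O(run_backup).
Premise 2 is O(~file_schedule ⊃ ~run_backup); contrapositively O(run_backup ⊃ file_schedule). Since O(run_backup) holds, K gives O(file_schedule).
Premise 1 is O(~renew_specimen ⊃ ~file_schedule); contrapositively O(file_schedule ⊃ renew_specimen). Since O(file_schedule) holds, K gives O(renew_specimen).
But premise 3 directly asserts O(~renew_specimen).
We now have both O(renew_specimen) and O(~renew_specimen) — renew_specimen is simultaneously obligatory and forbidden, violating the D-axiom.

Inconsistent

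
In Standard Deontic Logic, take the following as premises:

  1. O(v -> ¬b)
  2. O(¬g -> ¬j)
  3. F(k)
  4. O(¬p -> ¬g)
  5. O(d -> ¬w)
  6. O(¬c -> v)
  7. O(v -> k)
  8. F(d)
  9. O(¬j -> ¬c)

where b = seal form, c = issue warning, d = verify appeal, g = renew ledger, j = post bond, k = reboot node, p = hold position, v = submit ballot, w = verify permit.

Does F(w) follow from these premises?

No

Premise 5 is O(d -> ¬w), but O(d) is not derivable from the premises, so it does not yield O(¬w).
No other premise forces O(¬w). An ideal world satisfying every premise can still have w true, so F(w) is not derivable.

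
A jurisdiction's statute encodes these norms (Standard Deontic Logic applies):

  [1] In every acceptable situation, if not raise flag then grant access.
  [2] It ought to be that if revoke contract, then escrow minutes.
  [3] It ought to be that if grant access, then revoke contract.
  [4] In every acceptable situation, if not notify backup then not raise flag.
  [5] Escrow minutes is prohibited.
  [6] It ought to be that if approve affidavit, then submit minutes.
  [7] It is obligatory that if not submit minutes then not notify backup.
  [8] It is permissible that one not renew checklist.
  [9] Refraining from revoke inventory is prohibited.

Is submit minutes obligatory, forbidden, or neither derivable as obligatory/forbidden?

Obligatory

Premise 5 is F(escrow_minutes), i.e. O(¬escrow_minutes).
The contrapositive of premise 2 (O(revoke_contract → escrow_minutes)) is O(¬escrow_minutes → ¬revoke_contract), and O(¬escrow_minutes) is already established, so O(¬revoke_contract).
The contrapositive of premise 3 (O(grant_access → revoke_contract)) is O(¬revoke_contract → ¬grant_access), and O(¬revoke_contract) is already established, so O(¬grant_access).
Premise 1, O(¬raise_flag → grant_access), contraposes to O(¬grant_access → raise_flag); with O(¬grant_access) we get O(raise_flag).
Premise 4, O(¬notify_backup → ¬raise_flag), contraposes to O(raise_flag → notify_backup); with O(raise_flag) we get O(notify_backup).
Premise 7 is O(¬submit_minutes → ¬notify_backup); contrapositively O(notify_backup → submit_minutes). Since O(notify_backup) holds, K gives O(submit_minutes).
Premises 6, 8, 9 do not contribute to this derivation.
Hence submit_minutes is obligatory.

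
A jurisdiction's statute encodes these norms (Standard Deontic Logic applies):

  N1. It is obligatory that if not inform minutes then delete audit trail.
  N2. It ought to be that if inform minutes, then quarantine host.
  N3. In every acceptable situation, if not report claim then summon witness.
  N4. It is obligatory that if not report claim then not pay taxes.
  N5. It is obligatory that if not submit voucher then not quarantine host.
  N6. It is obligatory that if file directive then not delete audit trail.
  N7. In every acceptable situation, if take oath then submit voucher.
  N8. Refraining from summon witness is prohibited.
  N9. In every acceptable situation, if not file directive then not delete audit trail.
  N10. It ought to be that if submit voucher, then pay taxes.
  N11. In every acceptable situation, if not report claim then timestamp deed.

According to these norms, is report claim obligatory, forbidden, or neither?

Premises 9 and 6 cover both cases: O(¬file_directive → ¬delete_audit_trail) and O(file_directive → ¬delete_audit_trail). Since ¬file_directive ∨ file_directive is a tautology, O(¬delete_audit_trail) follows.
Premise 1, O(¬inform_minutes → delete_audit_trail), contraposes to O(¬delete_audit_trail → inform_minutes); with O(¬delete_audit_trail) we get O(inform_minutes).
Applying K to premise 2 (O(inform_minutes → quarantine_host)) and O(inform_minutes) yields O(quarantine_host).
Premise 5 is O(¬submit_voucher → ¬quarantine_host); contrapositively O(quarantine_host → submit_voucher). Since O(quarantine_host) holds, K gives O(submit_voucher).
Premise 10 is O(submit_voucher → pay_taxes); since O(submit_voucher), deontic closure gives O(pay_taxes).
The contrapositive of premise 4 (O(¬report_claim → ¬pay_taxes)) is O(pay_taxes → report_claim), and O(pay_taxes) is already established, so O(report_claim).
Premises 3, 7, 8, 11 do not contribute to this derivation.
Hence report_claim is obligatory.

Obligatory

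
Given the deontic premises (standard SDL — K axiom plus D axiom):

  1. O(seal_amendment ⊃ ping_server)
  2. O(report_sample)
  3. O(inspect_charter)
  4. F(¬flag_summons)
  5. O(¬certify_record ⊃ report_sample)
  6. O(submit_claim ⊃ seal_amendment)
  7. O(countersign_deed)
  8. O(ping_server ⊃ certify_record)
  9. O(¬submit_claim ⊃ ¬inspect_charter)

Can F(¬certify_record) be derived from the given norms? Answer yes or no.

Yes

Premise 3 gives O(inspect_charter).
The contrapositive of premise 9 (O(¬submit_claim ⊃ ¬inspect_charter)) is O(inspect_charter ⊃ submit_claim), and O(inspect_charter) is already established, so O(submit_claim).
With premise 6, O(submit_claim ⊃ seal_amendment), the K-axiom yields O(seal_amendment).
Applying K to premise 1 (O(seal_amendment ⊃ ping_server)) and O(seal_amendment) yields O(ping_server).
With premise 8, O(ping_server ⊃ certify_record), the K-axiom yields O(certify_record).
Premises 2, 4, 5, 7 do not contribute to this derivation.
So O(certify_record) holds, i.e. F(¬certify_record). The claim follows.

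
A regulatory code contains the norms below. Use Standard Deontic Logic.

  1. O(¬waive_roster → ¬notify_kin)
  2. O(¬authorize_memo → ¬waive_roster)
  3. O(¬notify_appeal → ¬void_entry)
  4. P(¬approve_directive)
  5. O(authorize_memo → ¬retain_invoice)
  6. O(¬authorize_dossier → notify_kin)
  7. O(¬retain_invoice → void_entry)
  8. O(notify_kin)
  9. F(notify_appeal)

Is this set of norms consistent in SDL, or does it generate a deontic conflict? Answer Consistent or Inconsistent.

Inconsistent

Premise 8 gives O(notify_kin).
Premise 1 is O(¬waive_roster → ¬notify_kin); contrapositively O(notify_kin → waive_roster). Since O(notify_kin) holds, K gives O(waive_roster).
Premise 2, O(¬authorize_memo → ¬waive_roster), contraposes to O(waive_roster → authorize_memo); with O(waive_roster) we get O(authorize_memo).
With premise 5, O(authorize_memo → ¬retain_invoice), the K-axiom yields O(¬retain_invoice).
With premise 7, O(¬retain_invoice → void_entry), the K-axiom yields O(void_entry).
Premise 3 is O(¬notify_appeal → ¬void_entry); contrapositively O(void_entry → notify_appeal). Since O(void_entry) holds, K gives O(notify_appeal).
But premise 9, F(notify_appeal), means O(¬notify_appeal).
We now have both O(notify_appeal) and O(¬notify_appeal) — notify_appeal is simultaneously obligatory and forbidden, violating the D-axiom.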